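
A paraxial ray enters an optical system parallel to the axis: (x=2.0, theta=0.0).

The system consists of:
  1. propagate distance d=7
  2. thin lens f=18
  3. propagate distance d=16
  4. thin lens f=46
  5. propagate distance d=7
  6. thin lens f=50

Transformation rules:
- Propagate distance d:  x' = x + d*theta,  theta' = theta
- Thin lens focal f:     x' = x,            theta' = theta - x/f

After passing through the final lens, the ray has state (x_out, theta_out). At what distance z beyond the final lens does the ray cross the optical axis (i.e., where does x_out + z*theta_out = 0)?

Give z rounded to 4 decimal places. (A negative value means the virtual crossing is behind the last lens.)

Answer: -5.6586

Derivation:
Initial: x=2.0000 theta=0.0000
After 1 (propagate distance d=7): x=2.0000 theta=0.0000
After 2 (thin lens f=18): x=2.0000 theta=-1/9 (≈-0.1111)
After 3 (propagate distance d=16): x=2/9 (≈0.2222) theta=-1/9 (≈-0.1111)
After 4 (thin lens f=46): x=2/9 (≈0.2222) theta=-8/69 (≈-0.1159)
After 5 (propagate distance d=7): x=-122/207 (≈-0.5894) theta=-8/69 (≈-0.1159)
After 6 (thin lens f=50): x=-122/207 (≈-0.5894) theta=-539/5175 (≈-0.1042)
z_focus = -x_out/theta_out = -(-122/207)/(-539/5175) = -3050/539 ≈ -5.6586
Rounded to 4 decimal places: z = -5.6586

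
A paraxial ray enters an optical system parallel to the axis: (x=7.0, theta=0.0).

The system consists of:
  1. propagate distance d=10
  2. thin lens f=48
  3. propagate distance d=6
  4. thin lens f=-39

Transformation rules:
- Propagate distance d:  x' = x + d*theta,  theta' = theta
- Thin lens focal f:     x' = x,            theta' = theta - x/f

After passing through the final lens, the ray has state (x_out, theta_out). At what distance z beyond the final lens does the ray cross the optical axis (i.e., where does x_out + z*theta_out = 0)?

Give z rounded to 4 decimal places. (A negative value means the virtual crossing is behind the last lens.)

Initial: x=7.0000 theta=0.0000
After 1 (propagate distance d=10): x=7.0000 theta=0.0000
After 2 (thin lens f=48): x=7.0000 theta=-7/48 (≈-0.1458)
After 3 (propagate distance d=6): x=6.1250 theta=-7/48 (≈-0.1458)
After 4 (thin lens f=-39): x=6.1250 theta=7/624 (≈0.0112)
z_focus = -x_out/theta_out = -(6.1250)/(7/624) = -546.0000
Rounded to 4 decimal places: z = -546.0000

Answer: -546.0000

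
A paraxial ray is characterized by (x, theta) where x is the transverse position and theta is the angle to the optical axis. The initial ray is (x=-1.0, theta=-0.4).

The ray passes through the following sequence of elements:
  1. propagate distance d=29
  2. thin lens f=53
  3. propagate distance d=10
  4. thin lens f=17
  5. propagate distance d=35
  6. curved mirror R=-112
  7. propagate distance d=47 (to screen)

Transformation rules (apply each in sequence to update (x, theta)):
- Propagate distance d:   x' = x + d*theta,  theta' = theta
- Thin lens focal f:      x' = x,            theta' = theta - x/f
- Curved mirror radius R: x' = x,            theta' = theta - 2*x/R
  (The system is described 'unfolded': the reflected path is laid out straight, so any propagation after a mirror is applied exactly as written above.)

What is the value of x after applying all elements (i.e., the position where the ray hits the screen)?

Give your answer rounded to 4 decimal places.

Initial: x=-1.0000 theta=-0.4000
After 1 (propagate distance d=29): x=-12.6000 theta=-0.4000
After 2 (thin lens f=53): x=-12.6000 theta=-43/265 (≈-0.1623)
After 3 (propagate distance d=10): x=-3769/265 (≈-14.2226) theta=-43/265 (≈-0.1623)
After 4 (thin lens f=17): x=-3769/265 (≈-14.2226) theta=3038/4505 (≈0.6744)
After 5 (propagate distance d=35): x=42257/4505 (≈9.3800) theta=3038/4505 (≈0.6744)
After 6 (curved mirror R=-112): x=42257/4505 (≈9.3800) theta=42477/50456 (≈0.8419)
After 7 (propagate distance d=47 (to screen)): x=12348487/252280 (≈48.9475) theta=42477/50456 (≈0.8419)
Rounded to 4 decimal places: x = 48.9475

Answer: 48.9475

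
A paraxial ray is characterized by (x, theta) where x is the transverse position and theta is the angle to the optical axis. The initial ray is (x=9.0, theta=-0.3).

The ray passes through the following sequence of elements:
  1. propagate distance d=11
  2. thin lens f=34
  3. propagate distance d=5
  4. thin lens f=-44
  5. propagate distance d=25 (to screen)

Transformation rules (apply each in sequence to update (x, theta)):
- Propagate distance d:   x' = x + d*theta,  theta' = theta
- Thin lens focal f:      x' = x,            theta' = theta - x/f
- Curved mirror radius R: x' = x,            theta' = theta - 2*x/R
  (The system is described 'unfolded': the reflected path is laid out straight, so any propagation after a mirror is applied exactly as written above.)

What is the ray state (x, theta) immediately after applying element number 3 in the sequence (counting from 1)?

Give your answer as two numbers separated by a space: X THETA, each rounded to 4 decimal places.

Answer: 3.3618 -0.4676

Derivation:
Initial: x=9.0000 theta=-0.3000
After 1 (propagate distance d=11): x=5.7000 theta=-0.3000
After 2 (thin lens f=34): x=5.7000 theta=-159/340 (≈-0.4676)
After 3 (propagate distance d=5): x=1143/340 (≈3.3618) theta=-159/340 (≈-0.4676)
Rounded to 4 decimal places: x = 3.3618, theta = -0.4676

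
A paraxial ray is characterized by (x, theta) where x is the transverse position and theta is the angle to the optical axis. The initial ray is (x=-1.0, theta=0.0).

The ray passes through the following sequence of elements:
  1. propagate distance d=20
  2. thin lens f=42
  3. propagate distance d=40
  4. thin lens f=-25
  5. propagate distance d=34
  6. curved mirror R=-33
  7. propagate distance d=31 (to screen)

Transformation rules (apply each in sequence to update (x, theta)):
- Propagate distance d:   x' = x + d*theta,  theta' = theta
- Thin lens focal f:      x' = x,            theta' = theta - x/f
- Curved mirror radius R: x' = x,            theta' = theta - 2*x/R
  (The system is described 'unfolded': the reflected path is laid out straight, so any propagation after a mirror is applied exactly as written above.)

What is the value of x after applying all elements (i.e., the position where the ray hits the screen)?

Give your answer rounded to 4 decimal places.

Answer: 2.6860

Derivation:
Initial: x=-1.0000 theta=0.0000
After 1 (propagate distance d=20): x=-1.0000 theta=0.0000
After 2 (thin lens f=42): x=-1.0000 theta=1/42 (≈0.0238)
After 3 (propagate distance d=40): x=-1/21 (≈-0.0476) theta=1/42 (≈0.0238)
After 4 (thin lens f=-25): x=-1/21 (≈-0.0476) theta=23/1050 (≈0.0219)
After 5 (propagate distance d=34): x=122/175 (≈0.6971) theta=23/1050 (≈0.0219)
After 6 (curved mirror R=-33): x=122/175 (≈0.6971) theta=247/3850 (≈0.0642)
After 7 (propagate distance d=31 (to screen)): x=10341/3850 (≈2.6860) theta=247/3850 (≈0.0642)
Rounded to 4 decimal places: x = 2.6860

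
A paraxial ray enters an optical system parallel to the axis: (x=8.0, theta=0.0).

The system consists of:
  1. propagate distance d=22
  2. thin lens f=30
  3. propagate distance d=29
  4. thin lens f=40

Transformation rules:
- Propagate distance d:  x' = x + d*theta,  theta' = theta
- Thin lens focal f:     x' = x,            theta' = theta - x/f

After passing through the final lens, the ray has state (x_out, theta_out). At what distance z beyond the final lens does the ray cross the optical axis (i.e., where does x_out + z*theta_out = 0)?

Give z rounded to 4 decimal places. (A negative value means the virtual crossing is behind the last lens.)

Answer: 0.9756

Derivation:
Initial: x=8.0000 theta=0.0000
After 1 (propagate distance d=22): x=8.0000 theta=0.0000
After 2 (thin lens f=30): x=8.0000 theta=-4/15 (≈-0.2667)
After 3 (propagate distance d=29): x=4/15 (≈0.2667) theta=-4/15 (≈-0.2667)
After 4 (thin lens f=40): x=4/15 (≈0.2667) theta=-41/150 (≈-0.2733)
z_focus = -x_out/theta_out = -(4/15)/(-41/150) = 40/41 ≈ 0.9756
Rounded to 4 decimal places: z = 0.9756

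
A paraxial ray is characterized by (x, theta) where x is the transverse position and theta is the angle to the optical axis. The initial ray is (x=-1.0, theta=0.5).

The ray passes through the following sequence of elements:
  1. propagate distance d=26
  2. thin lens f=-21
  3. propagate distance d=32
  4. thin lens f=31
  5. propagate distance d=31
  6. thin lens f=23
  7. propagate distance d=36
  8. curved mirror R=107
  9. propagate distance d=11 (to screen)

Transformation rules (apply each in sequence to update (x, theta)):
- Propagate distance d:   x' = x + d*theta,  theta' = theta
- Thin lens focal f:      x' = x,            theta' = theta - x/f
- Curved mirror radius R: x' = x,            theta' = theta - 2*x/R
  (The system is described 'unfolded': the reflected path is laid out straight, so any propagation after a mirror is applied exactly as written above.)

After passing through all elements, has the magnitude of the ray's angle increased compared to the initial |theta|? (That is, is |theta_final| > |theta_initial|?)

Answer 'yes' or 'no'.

Initial: x=-1.0000 theta=0.5000
After 1 (propagate distance d=26): x=12.0000 theta=0.5000
After 2 (thin lens f=-21): x=12.0000 theta=15/14 (≈1.0714)
After 3 (propagate distance d=32): x=324/7 (≈46.2857) theta=15/14 (≈1.0714)
After 4 (thin lens f=31): x=324/7 (≈46.2857) theta=-183/434 (≈-0.4217)
After 5 (propagate distance d=31): x=465/14 (≈33.2143) theta=-183/434 (≈-0.4217)
After 6 (thin lens f=23): x=465/14 (≈33.2143) theta=-9312/4991 (≈-1.8658)
After 7 (propagate distance d=36): x=-48417/1426 (≈-33.9530) theta=-9312/4991 (≈-1.8658)
After 8 (curved mirror R=107): x=-48417/1426 (≈-33.9530) theta=-657465/534037 (≈-1.2311)
After 9 (propagate distance d=11 (to screen)): x=-50728563/1068074 (≈-47.4954) theta=-657465/534037 (≈-1.2311)
|theta_initial|=0.5000 |theta_final|=657465/534037 (≈1.2311) -> increased

Answer: yes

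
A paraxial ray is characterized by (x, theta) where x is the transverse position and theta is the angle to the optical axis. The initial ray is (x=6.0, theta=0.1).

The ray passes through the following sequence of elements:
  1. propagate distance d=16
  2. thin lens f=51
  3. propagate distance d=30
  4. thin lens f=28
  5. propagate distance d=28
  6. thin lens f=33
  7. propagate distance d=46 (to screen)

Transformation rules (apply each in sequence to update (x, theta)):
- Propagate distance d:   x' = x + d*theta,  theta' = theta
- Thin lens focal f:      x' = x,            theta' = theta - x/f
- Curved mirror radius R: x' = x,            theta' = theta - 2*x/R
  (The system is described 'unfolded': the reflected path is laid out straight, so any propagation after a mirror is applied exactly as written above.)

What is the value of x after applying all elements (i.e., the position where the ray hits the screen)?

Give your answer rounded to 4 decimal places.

Answer: -11.7839

Derivation:
Initial: x=6.0000 theta=0.1000
After 1 (propagate distance d=16): x=7.6000 theta=0.1000
After 2 (thin lens f=51): x=7.6000 theta=-5/102 (≈-0.0490)
After 3 (propagate distance d=30): x=521/85 (≈6.1294) theta=-5/102 (≈-0.0490)
After 4 (thin lens f=28): x=521/85 (≈6.1294) theta=-1913/7140 (≈-0.2679)
After 5 (propagate distance d=28): x=-70/51 (≈-1.3725) theta=-1913/7140 (≈-0.2679)
After 6 (thin lens f=33): x=-70/51 (≈-1.3725) theta=-3137/13860 (≈-0.2263)
After 7 (propagate distance d=46 (to screen)): x=-1388267/117810 (≈-11.7839) theta=-3137/13860 (≈-0.2263)
Rounded to 4 decimal places: x = -11.7839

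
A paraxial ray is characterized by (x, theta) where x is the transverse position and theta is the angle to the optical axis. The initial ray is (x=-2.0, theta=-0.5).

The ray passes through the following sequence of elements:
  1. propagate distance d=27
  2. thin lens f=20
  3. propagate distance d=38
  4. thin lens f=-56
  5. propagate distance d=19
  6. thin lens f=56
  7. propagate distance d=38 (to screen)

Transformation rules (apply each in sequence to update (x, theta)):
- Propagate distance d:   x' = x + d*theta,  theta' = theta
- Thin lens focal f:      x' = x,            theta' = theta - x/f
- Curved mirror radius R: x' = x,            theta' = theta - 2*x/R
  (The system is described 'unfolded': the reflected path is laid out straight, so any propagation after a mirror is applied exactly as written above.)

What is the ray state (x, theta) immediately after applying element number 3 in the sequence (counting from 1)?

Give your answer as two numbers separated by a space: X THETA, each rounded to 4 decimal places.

Answer: -5.0500 0.2750

Derivation:
Initial: x=-2.0000 theta=-0.5000
After 1 (propagate distance d=27): x=-15.5000 theta=-0.5000
After 2 (thin lens f=20): x=-15.5000 theta=0.2750
After 3 (propagate distance d=38): x=-5.0500 theta=0.2750
Rounded to 4 decimal places: x = -5.0500, theta = 0.2750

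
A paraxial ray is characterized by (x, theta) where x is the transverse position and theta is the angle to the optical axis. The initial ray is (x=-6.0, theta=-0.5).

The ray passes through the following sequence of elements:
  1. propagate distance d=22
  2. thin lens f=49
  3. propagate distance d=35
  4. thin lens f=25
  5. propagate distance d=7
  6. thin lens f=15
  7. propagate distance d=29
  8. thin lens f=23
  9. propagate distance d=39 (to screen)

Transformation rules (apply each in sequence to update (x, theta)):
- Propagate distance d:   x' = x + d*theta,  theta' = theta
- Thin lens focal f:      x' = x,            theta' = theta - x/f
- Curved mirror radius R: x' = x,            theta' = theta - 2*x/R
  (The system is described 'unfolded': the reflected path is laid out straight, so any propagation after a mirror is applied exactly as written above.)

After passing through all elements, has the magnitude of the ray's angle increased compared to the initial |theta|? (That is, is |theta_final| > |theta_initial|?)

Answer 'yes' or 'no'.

Initial: x=-6.0000 theta=-0.5000
After 1 (propagate distance d=22): x=-17.0000 theta=-0.5000
After 2 (thin lens f=49): x=-17.0000 theta=-15/98 (≈-0.1531)
After 3 (propagate distance d=35): x=-313/14 (≈-22.3571) theta=-15/98 (≈-0.1531)
After 4 (thin lens f=25): x=-313/14 (≈-22.3571) theta=908/1225 (≈0.7412)
After 5 (propagate distance d=7): x=-6009/350 (≈-17.1686) theta=908/1225 (≈0.7412)
After 6 (thin lens f=15): x=-6009/350 (≈-17.1686) theta=23101/12250 (≈1.8858)
After 7 (propagate distance d=29): x=229807/6125 (≈37.5195) theta=23101/12250 (≈1.8858)
After 8 (thin lens f=23): x=229807/6125 (≈37.5195) theta=71709/281750 (≈0.2545)
After 9 (propagate distance d=39 (to screen)): x=13367773/281750 (≈47.4455) theta=71709/281750 (≈0.2545)
|theta_initial|=0.5000 |theta_final|=71709/281750 (≈0.2545) -> not increased

Answer: no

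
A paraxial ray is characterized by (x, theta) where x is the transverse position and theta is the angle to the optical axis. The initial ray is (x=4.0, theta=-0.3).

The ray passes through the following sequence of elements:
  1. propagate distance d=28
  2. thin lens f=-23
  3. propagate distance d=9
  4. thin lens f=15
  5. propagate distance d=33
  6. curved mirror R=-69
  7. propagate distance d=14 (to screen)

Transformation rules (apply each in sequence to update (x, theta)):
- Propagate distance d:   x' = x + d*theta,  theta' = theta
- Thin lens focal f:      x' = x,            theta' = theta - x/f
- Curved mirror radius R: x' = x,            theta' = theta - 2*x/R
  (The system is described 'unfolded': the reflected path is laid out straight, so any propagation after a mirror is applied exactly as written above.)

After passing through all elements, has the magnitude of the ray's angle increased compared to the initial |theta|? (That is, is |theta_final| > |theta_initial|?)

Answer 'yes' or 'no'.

Initial: x=4.0000 theta=-0.3000
After 1 (propagate distance d=28): x=-4.4000 theta=-0.3000
After 2 (thin lens f=-23): x=-4.4000 theta=-113/230 (≈-0.4913)
After 3 (propagate distance d=9): x=-2029/230 (≈-8.8217) theta=-113/230 (≈-0.4913)
After 4 (thin lens f=15): x=-2029/230 (≈-8.8217) theta=167/1725 (≈0.0968)
After 5 (propagate distance d=33): x=-6471/1150 (≈-5.6270) theta=167/1725 (≈0.0968)
After 6 (curved mirror R=-69): x=-6471/1150 (≈-5.6270) theta=-526/7935 (≈-0.0663)
After 7 (propagate distance d=14 (to screen)): x=-520139/79350 (≈-6.5550) theta=-526/7935 (≈-0.0663)
|theta_initial|=0.3000 |theta_final|=526/7935 (≈0.0663) -> not increased

Answer: no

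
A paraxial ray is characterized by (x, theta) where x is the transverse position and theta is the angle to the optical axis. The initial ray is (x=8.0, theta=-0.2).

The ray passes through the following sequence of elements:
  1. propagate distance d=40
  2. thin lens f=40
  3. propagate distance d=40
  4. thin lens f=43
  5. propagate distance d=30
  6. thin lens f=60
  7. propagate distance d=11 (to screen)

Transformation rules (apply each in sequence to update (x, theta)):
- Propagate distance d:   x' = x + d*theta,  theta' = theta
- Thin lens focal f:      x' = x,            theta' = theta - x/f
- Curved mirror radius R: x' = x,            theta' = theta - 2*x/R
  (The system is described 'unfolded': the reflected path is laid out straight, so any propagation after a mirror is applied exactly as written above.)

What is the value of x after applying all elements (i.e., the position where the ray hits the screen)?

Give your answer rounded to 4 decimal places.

Initial: x=8.0000 theta=-0.2000
After 1 (propagate distance d=40): x=0.0000 theta=-0.2000
After 2 (thin lens f=40): x=0.0000 theta=-0.2000
After 3 (propagate distance d=40): x=-8.0000 theta=-0.2000
After 4 (thin lens f=43): x=-8.0000 theta=-3/215 (≈-0.0140)
After 5 (propagate distance d=30): x=-362/43 (≈-8.4186) theta=-3/215 (≈-0.0140)
After 6 (thin lens f=60): x=-362/43 (≈-8.4186) theta=163/1290 (≈0.1264)
After 7 (propagate distance d=11 (to screen)): x=-9067/1290 (≈-7.0287) theta=163/1290 (≈0.1264)
Rounded to 4 decimal places: x = -7.0287

Answer: -7.0287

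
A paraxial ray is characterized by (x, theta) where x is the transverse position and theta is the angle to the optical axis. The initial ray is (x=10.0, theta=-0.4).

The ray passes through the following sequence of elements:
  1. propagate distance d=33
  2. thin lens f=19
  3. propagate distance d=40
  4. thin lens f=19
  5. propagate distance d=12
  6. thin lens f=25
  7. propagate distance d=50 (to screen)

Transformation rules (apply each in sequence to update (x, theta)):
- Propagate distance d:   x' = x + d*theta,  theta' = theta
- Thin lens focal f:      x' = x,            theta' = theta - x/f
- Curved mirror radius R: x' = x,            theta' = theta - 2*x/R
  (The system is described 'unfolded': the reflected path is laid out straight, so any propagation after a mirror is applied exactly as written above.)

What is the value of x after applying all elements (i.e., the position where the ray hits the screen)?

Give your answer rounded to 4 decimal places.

Initial: x=10.0000 theta=-0.4000
After 1 (propagate distance d=33): x=-3.2000 theta=-0.4000
After 2 (thin lens f=19): x=-3.2000 theta=-22/95 (≈-0.2316)
After 3 (propagate distance d=40): x=-1184/95 (≈-12.4632) theta=-22/95 (≈-0.2316)
After 4 (thin lens f=19): x=-1184/95 (≈-12.4632) theta=766/1805 (≈0.4244)
After 5 (propagate distance d=12): x=-13304/1805 (≈-7.3706) theta=766/1805 (≈0.4244)
After 6 (thin lens f=25): x=-13304/1805 (≈-7.3706) theta=32454/45125 (≈0.7192)
After 7 (propagate distance d=50 (to screen)): x=2716/95 (≈28.5895) theta=32454/45125 (≈0.7192)
Rounded to 4 decimal places: x = 28.5895

Answer: 28.5895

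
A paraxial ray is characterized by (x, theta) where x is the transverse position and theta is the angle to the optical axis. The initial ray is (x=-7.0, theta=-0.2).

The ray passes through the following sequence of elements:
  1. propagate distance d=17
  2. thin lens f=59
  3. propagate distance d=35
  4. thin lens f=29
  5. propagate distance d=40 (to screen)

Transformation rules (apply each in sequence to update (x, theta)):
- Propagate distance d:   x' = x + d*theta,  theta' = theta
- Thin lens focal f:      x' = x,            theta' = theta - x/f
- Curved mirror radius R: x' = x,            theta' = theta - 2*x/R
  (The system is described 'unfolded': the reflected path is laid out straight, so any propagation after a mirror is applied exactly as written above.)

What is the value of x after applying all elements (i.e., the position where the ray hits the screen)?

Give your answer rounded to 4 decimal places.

Answer: 3.3107

Derivation:
Initial: x=-7.0000 theta=-0.2000
After 1 (propagate distance d=17): x=-10.4000 theta=-0.2000
After 2 (thin lens f=59): x=-10.4000 theta=-7/295 (≈-0.0237)
After 3 (propagate distance d=35): x=-3313/295 (≈-11.2305) theta=-7/295 (≈-0.0237)
After 4 (thin lens f=29): x=-3313/295 (≈-11.2305) theta=622/1711 (≈0.3635)
After 5 (propagate distance d=40 (to screen)): x=28323/8555 (≈3.3107) theta=622/1711 (≈0.3635)
Rounded to 4 decimal places: x = 3.3107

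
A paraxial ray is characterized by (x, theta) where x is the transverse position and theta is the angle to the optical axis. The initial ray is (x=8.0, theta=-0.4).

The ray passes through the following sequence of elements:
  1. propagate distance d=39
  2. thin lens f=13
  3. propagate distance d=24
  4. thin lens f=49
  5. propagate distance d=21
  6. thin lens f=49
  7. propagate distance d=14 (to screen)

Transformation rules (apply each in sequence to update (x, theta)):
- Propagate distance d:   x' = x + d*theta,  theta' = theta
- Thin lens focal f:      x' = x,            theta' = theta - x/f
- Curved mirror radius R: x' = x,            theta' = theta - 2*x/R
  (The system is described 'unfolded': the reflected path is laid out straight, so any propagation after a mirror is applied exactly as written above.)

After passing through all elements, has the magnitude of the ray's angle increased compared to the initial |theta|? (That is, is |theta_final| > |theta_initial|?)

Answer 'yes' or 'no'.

Answer: no

Derivation:
Initial: x=8.0000 theta=-0.4000
After 1 (propagate distance d=39): x=-7.6000 theta=-0.4000
After 2 (thin lens f=13): x=-7.6000 theta=12/65 (≈0.1846)
After 3 (propagate distance d=24): x=-206/65 (≈-3.1692) theta=12/65 (≈0.1846)
After 4 (thin lens f=49): x=-206/65 (≈-3.1692) theta=794/3185 (≈0.2493)
After 5 (propagate distance d=21): x=188/91 (≈2.0659) theta=794/3185 (≈0.2493)
After 6 (thin lens f=49): x=188/91 (≈2.0659) theta=4618/22295 (≈0.2071)
After 7 (propagate distance d=14 (to screen)): x=15816/3185 (≈4.9658) theta=4618/22295 (≈0.2071)
|theta_initial|=0.4000 |theta_final|=4618/22295 (≈0.2071) -> not increased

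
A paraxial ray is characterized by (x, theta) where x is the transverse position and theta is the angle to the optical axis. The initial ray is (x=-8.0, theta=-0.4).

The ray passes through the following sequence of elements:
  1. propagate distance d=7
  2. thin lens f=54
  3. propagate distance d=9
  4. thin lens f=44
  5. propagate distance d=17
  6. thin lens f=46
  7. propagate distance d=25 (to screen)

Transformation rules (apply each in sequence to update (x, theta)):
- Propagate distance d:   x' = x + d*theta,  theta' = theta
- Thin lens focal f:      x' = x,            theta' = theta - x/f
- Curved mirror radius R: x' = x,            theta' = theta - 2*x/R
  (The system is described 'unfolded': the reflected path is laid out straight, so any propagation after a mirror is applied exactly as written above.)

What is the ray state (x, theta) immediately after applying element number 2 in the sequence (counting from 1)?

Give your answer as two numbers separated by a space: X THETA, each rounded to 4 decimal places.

Initial: x=-8.0000 theta=-0.4000
After 1 (propagate distance d=7): x=-10.8000 theta=-0.4000
After 2 (thin lens f=54): x=-10.8000 theta=-0.2000
Rounded to 4 decimal places: x = -10.8000, theta = -0.2000

Answer: -10.8000 -0.2000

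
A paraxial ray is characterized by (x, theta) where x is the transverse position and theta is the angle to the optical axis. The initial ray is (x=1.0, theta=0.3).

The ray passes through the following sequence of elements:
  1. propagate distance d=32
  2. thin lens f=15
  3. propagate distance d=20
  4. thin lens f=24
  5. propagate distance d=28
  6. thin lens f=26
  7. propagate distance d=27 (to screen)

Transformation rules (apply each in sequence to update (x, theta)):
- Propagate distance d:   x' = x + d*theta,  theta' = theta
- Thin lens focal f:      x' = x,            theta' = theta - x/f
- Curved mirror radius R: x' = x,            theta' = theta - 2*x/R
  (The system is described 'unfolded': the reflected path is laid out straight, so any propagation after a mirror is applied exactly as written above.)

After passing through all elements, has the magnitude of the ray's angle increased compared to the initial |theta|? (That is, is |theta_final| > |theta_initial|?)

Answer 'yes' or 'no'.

Initial: x=1.0000 theta=0.3000
After 1 (propagate distance d=32): x=10.6000 theta=0.3000
After 2 (thin lens f=15): x=10.6000 theta=-61/150 (≈-0.4067)
After 3 (propagate distance d=20): x=37/15 (≈2.4667) theta=-61/150 (≈-0.4067)
After 4 (thin lens f=24): x=37/15 (≈2.4667) theta=-917/1800 (≈-0.5094)
After 5 (propagate distance d=28): x=-5309/450 (≈-11.7978) theta=-917/1800 (≈-0.5094)
After 6 (thin lens f=26): x=-5309/450 (≈-11.7978) theta=-1303/23400 (≈-0.0557)
After 7 (propagate distance d=27 (to screen)): x=-311249/23400 (≈-13.3012) theta=-1303/23400 (≈-0.0557)
|theta_initial|=0.3000 |theta_final|=1303/23400 (≈0.0557) -> not increased

Answer: no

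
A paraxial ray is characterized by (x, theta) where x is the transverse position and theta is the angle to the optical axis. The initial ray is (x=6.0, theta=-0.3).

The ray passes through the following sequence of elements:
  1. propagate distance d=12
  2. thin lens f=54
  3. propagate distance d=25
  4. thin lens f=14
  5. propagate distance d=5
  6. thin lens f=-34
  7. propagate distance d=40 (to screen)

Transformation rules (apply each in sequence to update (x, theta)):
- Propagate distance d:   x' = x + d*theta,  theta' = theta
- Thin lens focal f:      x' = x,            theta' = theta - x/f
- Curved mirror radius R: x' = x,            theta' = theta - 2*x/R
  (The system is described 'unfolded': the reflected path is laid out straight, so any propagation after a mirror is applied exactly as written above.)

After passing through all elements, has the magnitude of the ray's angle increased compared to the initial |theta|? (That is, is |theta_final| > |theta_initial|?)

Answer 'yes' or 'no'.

Initial: x=6.0000 theta=-0.3000
After 1 (propagate distance d=12): x=2.4000 theta=-0.3000
After 2 (thin lens f=54): x=2.4000 theta=-31/90 (≈-0.3444)
After 3 (propagate distance d=25): x=-559/90 (≈-6.2111) theta=-31/90 (≈-0.3444)
After 4 (thin lens f=14): x=-559/90 (≈-6.2111) theta=25/252 (≈0.0992)
After 5 (propagate distance d=5): x=-7201/1260 (≈-5.7151) theta=25/252 (≈0.0992)
After 6 (thin lens f=-34): x=-7201/1260 (≈-5.7151) theta=-2951/42840 (≈-0.0689)
After 7 (propagate distance d=40 (to screen)): x=-60479/7140 (≈-8.4704) theta=-2951/42840 (≈-0.0689)
|theta_initial|=0.3000 |theta_final|=2951/42840 (≈0.0689) -> not increased

Answer: no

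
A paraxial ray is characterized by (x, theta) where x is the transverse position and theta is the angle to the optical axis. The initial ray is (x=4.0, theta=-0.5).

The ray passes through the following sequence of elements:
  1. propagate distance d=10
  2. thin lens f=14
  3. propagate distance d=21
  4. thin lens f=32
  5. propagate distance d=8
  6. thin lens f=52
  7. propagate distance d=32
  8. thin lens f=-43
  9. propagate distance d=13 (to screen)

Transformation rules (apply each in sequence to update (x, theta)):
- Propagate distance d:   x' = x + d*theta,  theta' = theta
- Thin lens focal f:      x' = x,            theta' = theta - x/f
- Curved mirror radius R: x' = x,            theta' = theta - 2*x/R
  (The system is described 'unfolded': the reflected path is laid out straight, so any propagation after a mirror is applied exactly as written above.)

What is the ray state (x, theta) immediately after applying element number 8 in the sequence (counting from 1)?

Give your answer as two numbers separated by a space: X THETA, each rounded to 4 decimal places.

Answer: -7.9176 -0.0900

Derivation:
Initial: x=4.0000 theta=-0.5000
After 1 (propagate distance d=10): x=-1.0000 theta=-0.5000
After 2 (thin lens f=14): x=-1.0000 theta=-3/7 (≈-0.4286)
After 3 (propagate distance d=21): x=-10.0000 theta=-3/7 (≈-0.4286)
After 4 (thin lens f=32): x=-10.0000 theta=-13/112 (≈-0.1161)
After 5 (propagate distance d=8): x=-153/14 (≈-10.9286) theta=-13/112 (≈-0.1161)
After 6 (thin lens f=52): x=-153/14 (≈-10.9286) theta=137/1456 (≈0.0941)
After 7 (propagate distance d=32): x=-1441/182 (≈-7.9176) theta=137/1456 (≈0.0941)
After 8 (thin lens f=-43): x=-1441/182 (≈-7.9176) theta=-5637/62608 (≈-0.0900)
Rounded to 4 decimal places: x = -7.9176, theta = -0.0900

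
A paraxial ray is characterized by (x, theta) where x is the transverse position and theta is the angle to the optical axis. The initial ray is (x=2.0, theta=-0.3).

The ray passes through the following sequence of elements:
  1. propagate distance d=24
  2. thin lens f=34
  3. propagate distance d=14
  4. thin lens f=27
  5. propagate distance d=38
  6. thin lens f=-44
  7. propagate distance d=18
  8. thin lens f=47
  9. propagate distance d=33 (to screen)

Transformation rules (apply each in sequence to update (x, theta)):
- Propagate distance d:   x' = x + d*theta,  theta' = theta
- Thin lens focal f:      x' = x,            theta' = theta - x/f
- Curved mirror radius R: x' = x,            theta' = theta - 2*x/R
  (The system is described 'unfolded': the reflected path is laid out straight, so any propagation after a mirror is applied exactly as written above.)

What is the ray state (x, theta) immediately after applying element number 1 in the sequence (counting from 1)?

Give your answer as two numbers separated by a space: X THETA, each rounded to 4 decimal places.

Answer: -5.2000 -0.3000

Derivation:
Initial: x=2.0000 theta=-0.3000
After 1 (propagate distance d=24): x=-5.2000 theta=-0.3000
Rounded to 4 decimal places: x = -5.2000, theta = -0.3000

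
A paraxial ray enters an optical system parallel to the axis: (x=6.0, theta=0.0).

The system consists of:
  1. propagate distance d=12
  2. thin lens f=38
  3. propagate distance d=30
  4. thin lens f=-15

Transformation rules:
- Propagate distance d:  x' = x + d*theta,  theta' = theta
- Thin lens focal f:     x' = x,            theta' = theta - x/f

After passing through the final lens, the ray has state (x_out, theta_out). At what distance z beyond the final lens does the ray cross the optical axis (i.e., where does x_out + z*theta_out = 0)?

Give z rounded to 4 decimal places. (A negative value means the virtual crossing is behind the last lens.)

Initial: x=6.0000 theta=0.0000
After 1 (propagate distance d=12): x=6.0000 theta=0.0000
After 2 (thin lens f=38): x=6.0000 theta=-3/19 (≈-0.1579)
After 3 (propagate distance d=30): x=24/19 (≈1.2632) theta=-3/19 (≈-0.1579)
After 4 (thin lens f=-15): x=24/19 (≈1.2632) theta=-7/95 (≈-0.0737)
z_focus = -x_out/theta_out = -(24/19)/(-7/95) = 120/7 ≈ 17.1429
Rounded to 4 decimal places: z = 17.1429

Answer: 17.1429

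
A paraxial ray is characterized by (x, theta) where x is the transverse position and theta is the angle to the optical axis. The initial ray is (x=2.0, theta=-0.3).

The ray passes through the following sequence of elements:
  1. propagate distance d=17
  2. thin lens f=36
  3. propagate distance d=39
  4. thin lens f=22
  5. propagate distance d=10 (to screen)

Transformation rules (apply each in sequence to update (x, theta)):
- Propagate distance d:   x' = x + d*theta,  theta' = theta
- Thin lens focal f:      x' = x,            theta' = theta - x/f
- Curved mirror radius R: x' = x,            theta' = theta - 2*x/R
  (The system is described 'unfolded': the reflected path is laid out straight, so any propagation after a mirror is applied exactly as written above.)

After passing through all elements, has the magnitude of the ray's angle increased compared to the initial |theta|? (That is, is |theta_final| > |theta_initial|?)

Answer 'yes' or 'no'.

Answer: yes

Derivation:
Initial: x=2.0000 theta=-0.3000
After 1 (propagate distance d=17): x=-3.1000 theta=-0.3000
After 2 (thin lens f=36): x=-3.1000 theta=-77/360 (≈-0.2139)
After 3 (propagate distance d=39): x=-1373/120 (≈-11.4417) theta=-77/360 (≈-0.2139)
After 4 (thin lens f=22): x=-1373/120 (≈-11.4417) theta=485/1584 (≈0.3062)
After 5 (propagate distance d=10 (to screen)): x=-4148/495 (≈-8.3798) theta=485/1584 (≈0.3062)
|theta_initial|=0.3000 |theta_final|=485/1584 (≈0.3062) -> increased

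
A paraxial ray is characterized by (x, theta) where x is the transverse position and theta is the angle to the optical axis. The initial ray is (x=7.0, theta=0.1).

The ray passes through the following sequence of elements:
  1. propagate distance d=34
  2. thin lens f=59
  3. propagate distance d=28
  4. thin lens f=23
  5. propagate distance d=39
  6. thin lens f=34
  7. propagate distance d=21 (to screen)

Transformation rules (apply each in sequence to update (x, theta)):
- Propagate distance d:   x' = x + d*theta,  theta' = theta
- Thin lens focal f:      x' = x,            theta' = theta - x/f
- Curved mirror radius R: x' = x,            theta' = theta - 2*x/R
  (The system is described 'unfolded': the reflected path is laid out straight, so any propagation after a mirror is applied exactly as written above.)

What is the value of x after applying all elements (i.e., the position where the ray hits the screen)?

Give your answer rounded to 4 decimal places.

Initial: x=7.0000 theta=0.1000
After 1 (propagate distance d=34): x=10.4000 theta=0.1000
After 2 (thin lens f=59): x=10.4000 theta=-9/118 (≈-0.0763)
After 3 (propagate distance d=28): x=2438/295 (≈8.2644) theta=-9/118 (≈-0.0763)
After 4 (thin lens f=23): x=2438/295 (≈8.2644) theta=-257/590 (≈-0.4356)
After 5 (propagate distance d=39): x=-5147/590 (≈-8.7237) theta=-257/590 (≈-0.4356)
After 6 (thin lens f=34): x=-5147/590 (≈-8.7237) theta=-3591/20060 (≈-0.1790)
After 7 (propagate distance d=21 (to screen)): x=-250409/20060 (≈-12.4830) theta=-3591/20060 (≈-0.1790)
Rounded to 4 decimal places: x = -12.4830

Answer: -12.4830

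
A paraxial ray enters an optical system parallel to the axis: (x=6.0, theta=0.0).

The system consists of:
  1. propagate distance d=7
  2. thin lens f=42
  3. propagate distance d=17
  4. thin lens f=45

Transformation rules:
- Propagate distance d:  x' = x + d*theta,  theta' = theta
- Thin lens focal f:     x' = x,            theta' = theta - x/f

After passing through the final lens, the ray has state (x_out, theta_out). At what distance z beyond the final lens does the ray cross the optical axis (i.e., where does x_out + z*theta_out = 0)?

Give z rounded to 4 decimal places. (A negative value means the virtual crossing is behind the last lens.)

Answer: 16.0714

Derivation:
Initial: x=6.0000 theta=0.0000
After 1 (propagate distance d=7): x=6.0000 theta=0.0000
After 2 (thin lens f=42): x=6.0000 theta=-1/7 (≈-0.1429)
After 3 (propagate distance d=17): x=25/7 (≈3.5714) theta=-1/7 (≈-0.1429)
After 4 (thin lens f=45): x=25/7 (≈3.5714) theta=-2/9 (≈-0.2222)
z_focus = -x_out/theta_out = -(25/7)/(-2/9) = 225/14 ≈ 16.0714
Rounded to 4 decimal places: z = 16.0714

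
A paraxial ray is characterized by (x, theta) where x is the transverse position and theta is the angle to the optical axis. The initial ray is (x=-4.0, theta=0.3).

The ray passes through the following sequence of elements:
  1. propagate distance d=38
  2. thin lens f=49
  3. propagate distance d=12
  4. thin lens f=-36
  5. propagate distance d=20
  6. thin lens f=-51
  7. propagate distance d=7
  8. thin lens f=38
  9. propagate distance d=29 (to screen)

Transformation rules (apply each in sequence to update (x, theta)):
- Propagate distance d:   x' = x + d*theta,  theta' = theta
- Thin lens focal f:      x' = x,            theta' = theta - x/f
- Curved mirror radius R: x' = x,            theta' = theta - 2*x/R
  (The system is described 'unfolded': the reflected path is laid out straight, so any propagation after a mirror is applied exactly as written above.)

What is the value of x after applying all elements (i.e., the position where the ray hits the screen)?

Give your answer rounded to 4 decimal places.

Answer: 26.8650

Derivation:
Initial: x=-4.0000 theta=0.3000
After 1 (propagate distance d=38): x=7.4000 theta=0.3000
After 2 (thin lens f=49): x=7.4000 theta=73/490 (≈0.1490)
After 3 (propagate distance d=12): x=2251/245 (≈9.1878) theta=73/490 (≈0.1490)
After 4 (thin lens f=-36): x=2251/245 (≈9.1878) theta=713/1764 (≈0.4042)
After 5 (propagate distance d=20): x=38084/2205 (≈17.2717) theta=713/1764 (≈0.4042)
After 6 (thin lens f=-51): x=38084/2205 (≈17.2717) theta=334151/449820 (≈0.7429)
After 7 (propagate distance d=7): x=10108193/449820 (≈22.4716) theta=334151/449820 (≈0.7429)
After 8 (thin lens f=38): x=10108193/449820 (≈22.4716) theta=73987/488376 (≈0.1515)
After 9 (propagate distance d=29 (to screen)): x=459208139/17093160 (≈26.8650) theta=73987/488376 (≈0.1515)
Rounded to 4 decimal places: x = 26.8650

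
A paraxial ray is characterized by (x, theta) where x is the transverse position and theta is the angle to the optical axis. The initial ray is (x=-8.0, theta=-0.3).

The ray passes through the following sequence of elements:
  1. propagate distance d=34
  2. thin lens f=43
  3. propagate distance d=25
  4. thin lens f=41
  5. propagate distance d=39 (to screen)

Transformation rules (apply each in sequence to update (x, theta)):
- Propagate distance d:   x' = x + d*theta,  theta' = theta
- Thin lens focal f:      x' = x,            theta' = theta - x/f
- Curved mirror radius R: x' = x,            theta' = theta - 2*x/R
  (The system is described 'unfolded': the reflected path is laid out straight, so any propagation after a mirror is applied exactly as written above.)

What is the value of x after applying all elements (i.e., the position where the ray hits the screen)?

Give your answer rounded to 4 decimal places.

Answer: 4.0695

Derivation:
Initial: x=-8.0000 theta=-0.3000
After 1 (propagate distance d=34): x=-18.2000 theta=-0.3000
After 2 (thin lens f=43): x=-18.2000 theta=53/430 (≈0.1233)
After 3 (propagate distance d=25): x=-6501/430 (≈-15.1186) theta=53/430 (≈0.1233)
After 4 (thin lens f=41): x=-6501/430 (≈-15.1186) theta=4337/8815 (≈0.4920)
After 5 (propagate distance d=39 (to screen)): x=14349/3526 (≈4.0695) theta=4337/8815 (≈0.4920)
Rounded to 4 decimal places: x = 4.0695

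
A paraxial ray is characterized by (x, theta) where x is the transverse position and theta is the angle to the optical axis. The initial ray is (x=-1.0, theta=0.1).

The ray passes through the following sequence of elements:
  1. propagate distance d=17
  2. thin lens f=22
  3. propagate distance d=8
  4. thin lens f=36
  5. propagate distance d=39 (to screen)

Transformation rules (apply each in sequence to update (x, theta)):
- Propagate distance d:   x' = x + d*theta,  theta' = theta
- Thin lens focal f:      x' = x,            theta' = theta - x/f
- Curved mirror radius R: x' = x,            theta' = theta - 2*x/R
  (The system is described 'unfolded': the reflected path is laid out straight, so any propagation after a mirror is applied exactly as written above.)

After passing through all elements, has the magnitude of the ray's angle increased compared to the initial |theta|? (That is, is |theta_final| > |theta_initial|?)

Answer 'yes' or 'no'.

Answer: no

Derivation:
Initial: x=-1.0000 theta=0.1000
After 1 (propagate distance d=17): x=0.7000 theta=0.1000
After 2 (thin lens f=22): x=0.7000 theta=3/44 (≈0.0682)
After 3 (propagate distance d=8): x=137/110 (≈1.2455) theta=3/44 (≈0.0682)
After 4 (thin lens f=36): x=137/110 (≈1.2455) theta=133/3960 (≈0.0336)
After 5 (propagate distance d=39 (to screen)): x=3373/1320 (≈2.5553) theta=133/3960 (≈0.0336)
|theta_initial|=0.1000 |theta_final|=133/3960 (≈0.0336) -> not increased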